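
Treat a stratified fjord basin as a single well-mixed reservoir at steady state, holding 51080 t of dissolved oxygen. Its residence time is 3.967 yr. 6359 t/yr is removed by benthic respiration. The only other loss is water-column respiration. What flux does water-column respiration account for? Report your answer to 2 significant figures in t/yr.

Total removal F = M/τ = 51080 / 3.967 = 12880 t/yr.
Water-column respiration = F − (6359) = 12880 − 6359 = 6517 t/yr.

6500 t/yr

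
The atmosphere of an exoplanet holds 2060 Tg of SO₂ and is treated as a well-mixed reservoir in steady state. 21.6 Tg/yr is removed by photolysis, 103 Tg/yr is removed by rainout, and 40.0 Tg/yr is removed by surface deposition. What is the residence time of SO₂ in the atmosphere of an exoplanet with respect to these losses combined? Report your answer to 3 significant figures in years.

12.5 yr

Total removal = 21.60 + 103.0 + 40.00 = 164.60 Tg/yr.
τ = M / ΣF_out = 2060 / 164.60 = 12.52 yr.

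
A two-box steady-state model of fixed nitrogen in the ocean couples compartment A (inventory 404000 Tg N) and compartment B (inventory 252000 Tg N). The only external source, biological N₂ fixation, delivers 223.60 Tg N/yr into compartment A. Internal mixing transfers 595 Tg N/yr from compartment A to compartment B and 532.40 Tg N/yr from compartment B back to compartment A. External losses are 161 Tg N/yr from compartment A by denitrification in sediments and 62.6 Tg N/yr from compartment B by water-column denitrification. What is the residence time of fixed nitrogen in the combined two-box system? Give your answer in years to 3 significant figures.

Treat the two boxes together as one reservoir: the mixing fluxes between them are internal recycling, so τ = ΣM / Σ(external losses).
M_total = 404000 + 252000 = 656000 Tg N.
ΣF_external_out = 161 + 62.6 = 223.60 Tg N/yr.
τ = M_total / ΣF_ext = 656000 / 223.60 = 2934 yr.

2930 yr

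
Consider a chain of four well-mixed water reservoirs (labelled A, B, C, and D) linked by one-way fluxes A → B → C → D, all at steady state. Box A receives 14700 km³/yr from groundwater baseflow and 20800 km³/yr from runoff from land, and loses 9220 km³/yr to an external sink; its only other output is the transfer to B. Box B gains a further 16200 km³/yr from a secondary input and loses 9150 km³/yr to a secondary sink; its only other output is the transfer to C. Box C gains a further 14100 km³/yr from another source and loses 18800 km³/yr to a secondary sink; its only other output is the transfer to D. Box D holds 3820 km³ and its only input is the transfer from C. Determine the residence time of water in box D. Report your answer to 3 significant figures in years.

0.133 yr

Box A: F(A→B) = (14700 + 20800) − 9220 = 26280 km³/yr.
Box B: F(B→C) = (26280 + 16200) − 9150 = 33330 km³/yr.
Box C: F(C→D) = (33330 + 14100) − 18800 = 28630 km³/yr.
Box D throughput = its input = 28630 km³/yr; τ = 3820 / 28630 = 0.1334 yr.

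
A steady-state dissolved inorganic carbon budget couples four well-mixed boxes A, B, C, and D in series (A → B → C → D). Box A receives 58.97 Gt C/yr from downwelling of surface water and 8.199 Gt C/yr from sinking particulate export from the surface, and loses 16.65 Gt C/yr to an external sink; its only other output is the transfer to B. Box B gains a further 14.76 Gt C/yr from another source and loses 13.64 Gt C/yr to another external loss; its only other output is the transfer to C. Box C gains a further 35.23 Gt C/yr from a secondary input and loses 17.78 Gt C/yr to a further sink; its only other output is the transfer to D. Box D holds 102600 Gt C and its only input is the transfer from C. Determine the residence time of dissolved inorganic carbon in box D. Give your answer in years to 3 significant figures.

1490 yr

Box A: F(A→B) = (58.97 + 8.199) − 16.65 = 50.519 Gt C/yr.
Box B: F(B→C) = (50.519 + 14.76) − 13.64 = 51.639 Gt C/yr.
Box C: F(C→D) = (51.639 + 35.23) − 17.78 = 69.089 Gt C/yr.
Box D throughput = its input = 69.089 Gt C/yr; τ = 102600 / 69.089 = 1485 yr.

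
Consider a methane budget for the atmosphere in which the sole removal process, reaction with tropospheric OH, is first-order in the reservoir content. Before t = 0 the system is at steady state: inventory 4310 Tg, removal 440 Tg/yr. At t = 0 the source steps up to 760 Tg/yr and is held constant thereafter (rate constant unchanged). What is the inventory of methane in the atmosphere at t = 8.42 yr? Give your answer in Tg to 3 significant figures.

6120 Tg

Residence time τ = M₀/F₀ = 9.795 yr. The eventual steady state is M_∞ = M₀·(F₁/F₀) = 4310 × 760/440 = 7444.5 Tg.
The anomaly ΔM(t) = M(t) − M_∞ decays as ΔM₀·e^(−t/τ) with ΔM₀ = 4310 − 7444.5 = −3135 Tg.
At t = 8.42 yr, e^(−t/τ) = e^(−0.8596) = 0.4233, so ΔM = −1327 Tg and M = 7444.5 − 1327 = 6117.6 Tg.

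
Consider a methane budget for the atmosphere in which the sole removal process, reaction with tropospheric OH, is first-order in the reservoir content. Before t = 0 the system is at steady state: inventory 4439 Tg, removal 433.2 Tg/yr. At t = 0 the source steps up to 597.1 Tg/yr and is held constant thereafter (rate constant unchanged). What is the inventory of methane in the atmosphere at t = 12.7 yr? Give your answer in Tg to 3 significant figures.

5630 Tg

τ = M₀/F₀ = 4439/433.2 = 10.25 yr; rate constant k = 1/τ.
New steady state M_∞ = F₁/k = F₁·τ = 597.1 × 10.25 = 6118.5 Tg.
M(t) = M_∞ + (M₀ − M_∞)·e^(−t/τ); t/τ = 12.7/10.25 = 1.239, so e^(−t/τ) = 0.2896.
M(t) = 6118.5 − 1679 × 0.2896 = 5632.2 Tg.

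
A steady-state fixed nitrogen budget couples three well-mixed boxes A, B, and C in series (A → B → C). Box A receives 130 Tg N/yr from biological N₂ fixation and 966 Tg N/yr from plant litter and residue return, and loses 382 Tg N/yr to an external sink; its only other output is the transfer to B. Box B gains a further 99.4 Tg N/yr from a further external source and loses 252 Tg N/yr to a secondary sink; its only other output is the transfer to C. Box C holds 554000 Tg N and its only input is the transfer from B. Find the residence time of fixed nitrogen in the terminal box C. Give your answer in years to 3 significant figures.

Box A: F(A→B) = (130 + 966) − 382 = 714.00 Tg N/yr.
Box B: F(B→C) = (714.00 + 99.4) − 252 = 561.40 Tg N/yr.
Box C throughput = its input = 561.40 Tg N/yr; τ = 554000 / 561.40 = 986.8 yr.

987 yr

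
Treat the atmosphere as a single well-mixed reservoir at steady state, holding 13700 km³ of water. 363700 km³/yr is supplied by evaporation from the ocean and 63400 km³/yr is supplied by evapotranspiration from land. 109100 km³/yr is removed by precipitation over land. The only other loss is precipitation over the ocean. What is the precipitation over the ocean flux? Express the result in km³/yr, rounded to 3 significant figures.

At steady state ΣF_in = ΣF_out.
ΣF_in = 363700 + 63400 = 427100 km³/yr.
Precipitation over the ocean flux = ΣF_in − (109100) = 427100 − 109100 = 318000 km³/yr.

318000 km³/yr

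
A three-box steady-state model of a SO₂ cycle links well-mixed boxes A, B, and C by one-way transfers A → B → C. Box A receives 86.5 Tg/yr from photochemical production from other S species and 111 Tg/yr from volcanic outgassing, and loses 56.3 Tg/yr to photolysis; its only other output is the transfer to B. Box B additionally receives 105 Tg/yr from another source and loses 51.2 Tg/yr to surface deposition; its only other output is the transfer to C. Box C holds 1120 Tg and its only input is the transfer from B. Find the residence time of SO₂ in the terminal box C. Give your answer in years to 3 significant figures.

5.74 yr

Box A: F(A→B) = (86.5 + 111) − 56.3 = 141.20 Tg/yr.
Box B: F(B→C) = (141.20 + 105) − 51.2 = 195.00 Tg/yr.
Box C throughput = its input = 195.00 Tg/yr; τ = 1120 / 195.00 = 5.744 yr.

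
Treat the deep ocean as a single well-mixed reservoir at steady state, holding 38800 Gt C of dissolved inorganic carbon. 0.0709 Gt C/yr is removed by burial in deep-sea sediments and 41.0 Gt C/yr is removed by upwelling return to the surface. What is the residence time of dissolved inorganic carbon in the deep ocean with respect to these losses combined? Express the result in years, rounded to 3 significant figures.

945 yr

Total removal = 0.07090 + 41.00 = 41.071 Gt C/yr.
τ = M / ΣF_out = 38800 / 41.071 = 944.7 yr.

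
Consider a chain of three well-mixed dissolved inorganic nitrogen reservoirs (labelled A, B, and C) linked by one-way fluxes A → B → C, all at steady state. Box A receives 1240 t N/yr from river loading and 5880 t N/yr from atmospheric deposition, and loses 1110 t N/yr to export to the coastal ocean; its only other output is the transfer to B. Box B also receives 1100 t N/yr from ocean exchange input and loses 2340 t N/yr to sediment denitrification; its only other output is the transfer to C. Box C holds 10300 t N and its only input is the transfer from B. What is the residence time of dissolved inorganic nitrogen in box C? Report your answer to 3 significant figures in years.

Box A: F(A→B) = (1240 + 5880) − 1110 = 6010.0 t N/yr.
Box B: F(B→C) = (6010.0 + 1100) − 2340 = 4770.0 t N/yr.
Box C throughput = its input = 4770.0 t N/yr; τ = 10300 / 4770.0 = 2.159 yr.

2.16 yr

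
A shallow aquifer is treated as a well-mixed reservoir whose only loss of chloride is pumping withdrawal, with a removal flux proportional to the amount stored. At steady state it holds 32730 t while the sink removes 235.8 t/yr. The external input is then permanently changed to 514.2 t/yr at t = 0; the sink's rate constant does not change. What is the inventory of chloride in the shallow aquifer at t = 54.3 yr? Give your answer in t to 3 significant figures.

45200 t

The sink rate constant is k = F₀/M₀ = 235.8/32730 = 0.007204 yr⁻¹.
Solving dM/dt = F₁ − kM with M(0) = M₀ gives M(t) = F₁/k + (M₀ − F₁/k)·e^(−kt).
F₁/k = 514.2/0.007204 = 71373 t; kt = 0.007204 × 54.3 = 0.3912, e^(−kt) = 0.6762.
M(54.3) = 71373 + (32730 − 71373) × 0.6762 = 71373 − 26130 = 45241 t.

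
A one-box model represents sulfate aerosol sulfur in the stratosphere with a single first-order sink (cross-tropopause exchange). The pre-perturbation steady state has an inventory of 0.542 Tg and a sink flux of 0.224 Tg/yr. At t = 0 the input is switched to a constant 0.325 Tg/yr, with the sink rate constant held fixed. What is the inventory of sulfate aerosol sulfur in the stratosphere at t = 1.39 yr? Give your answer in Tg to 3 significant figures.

0.649 Tg

τ = M₀/F₀ = 0.542/0.224 = 2.420 yr; rate constant k = 1/τ.
New steady state M_∞ = F₁/k = F₁·τ = 0.325 × 2.420 = 0.78638 Tg.
M(t) = M_∞ + (M₀ − M_∞)·e^(−t/τ); t/τ = 1.39/2.420 = 0.5745, so e^(−t/τ) = 0.5630.
M(t) = 0.78638 − 0.2444 × 0.5630 = 0.64879 Tg.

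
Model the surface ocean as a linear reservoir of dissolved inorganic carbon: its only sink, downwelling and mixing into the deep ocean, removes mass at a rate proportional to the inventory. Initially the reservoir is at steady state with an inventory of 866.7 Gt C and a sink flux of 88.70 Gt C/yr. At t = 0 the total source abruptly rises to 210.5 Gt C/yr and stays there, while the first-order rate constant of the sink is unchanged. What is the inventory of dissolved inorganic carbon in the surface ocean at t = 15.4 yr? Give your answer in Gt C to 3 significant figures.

1810 Gt C

Residence time τ = M₀/F₀ = 9.771 yr. The eventual steady state is M_∞ = M₀·(F₁/F₀) = 866.7 × 210.5/88.70 = 2056.8 Gt C.
The anomaly ΔM(t) = M(t) − M_∞ decays as ΔM₀·e^(−t/τ) with ΔM₀ = 866.7 − 2056.8 = −1190 Gt C.
At t = 15.4 yr, e^(−t/τ) = e^(−1.576) = 0.2068, so ΔM = −246.1 Gt C and M = 2056.8 − 246.1 = 1810.7 Gt C.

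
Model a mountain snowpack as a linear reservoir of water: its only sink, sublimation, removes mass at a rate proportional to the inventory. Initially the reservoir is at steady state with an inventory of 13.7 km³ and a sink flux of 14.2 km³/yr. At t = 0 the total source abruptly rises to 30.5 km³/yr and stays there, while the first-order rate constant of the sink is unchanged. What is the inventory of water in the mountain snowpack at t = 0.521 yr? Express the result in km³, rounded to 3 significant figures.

20.3 km³

The sink rate constant is k = F₀/M₀ = 14.2/13.7 = 1.036 yr⁻¹.
Solving dM/dt = F₁ − kM with M(0) = M₀ gives M(t) = F₁/k + (M₀ − F₁/k)·e^(−kt).
F₁/k = 30.5/1.036 = 29.426 km³; kt = 1.036 × 0.521 = 0.5400, e^(−kt) = 0.5827.
M(0.521) = 29.426 + (13.7 − 29.426) × 0.5827 = 29.426 − 9.164 = 20.262 km³.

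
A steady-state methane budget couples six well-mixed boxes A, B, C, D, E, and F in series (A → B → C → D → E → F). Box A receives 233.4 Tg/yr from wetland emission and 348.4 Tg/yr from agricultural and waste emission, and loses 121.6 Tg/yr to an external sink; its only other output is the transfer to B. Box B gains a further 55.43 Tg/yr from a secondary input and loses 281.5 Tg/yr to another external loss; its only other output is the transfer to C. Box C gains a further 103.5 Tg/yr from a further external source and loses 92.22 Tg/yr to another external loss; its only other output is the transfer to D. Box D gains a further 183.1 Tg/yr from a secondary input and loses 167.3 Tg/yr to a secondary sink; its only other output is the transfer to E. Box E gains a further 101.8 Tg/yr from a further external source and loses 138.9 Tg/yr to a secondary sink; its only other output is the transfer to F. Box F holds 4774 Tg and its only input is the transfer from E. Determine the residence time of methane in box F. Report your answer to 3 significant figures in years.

21.3 yr

Box A: F(A→B) = (233.4 + 348.4) − 121.6 = 460.20 Tg/yr.
Box B: F(B→C) = (460.20 + 55.43) − 281.5 = 234.13 Tg/yr.
Box C: F(C→D) = (234.13 + 103.5) − 92.22 = 245.41 Tg/yr.
Box D: F(D→E) = (245.41 + 183.1) − 167.3 = 261.21 Tg/yr.
Box E: F(E→F) = (261.21 + 101.8) − 138.9 = 224.11 Tg/yr.
Box F throughput = its input = 224.11 Tg/yr; τ = 4774 / 224.11 = 21.30 yr.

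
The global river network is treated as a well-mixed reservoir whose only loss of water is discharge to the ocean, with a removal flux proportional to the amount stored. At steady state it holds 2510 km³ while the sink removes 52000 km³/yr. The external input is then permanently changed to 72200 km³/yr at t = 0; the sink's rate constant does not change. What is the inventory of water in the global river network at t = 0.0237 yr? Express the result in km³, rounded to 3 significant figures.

2890 km³

The sink rate constant is k = F₀/M₀ = 52000/2510 = 20.72 yr⁻¹.
Solving dM/dt = F₁ − kM with M(0) = M₀ gives M(t) = F₁/k + (M₀ − F₁/k)·e^(−kt).
F₁/k = 72200/20.72 = 3485.0 km³; kt = 20.72 × 0.0237 = 0.4910, e^(−kt) = 0.6120.
M(0.0237) = 3485.0 + (2510 − 3485.0) × 0.6120 = 3485.0 − 596.7 = 2888.3 km³.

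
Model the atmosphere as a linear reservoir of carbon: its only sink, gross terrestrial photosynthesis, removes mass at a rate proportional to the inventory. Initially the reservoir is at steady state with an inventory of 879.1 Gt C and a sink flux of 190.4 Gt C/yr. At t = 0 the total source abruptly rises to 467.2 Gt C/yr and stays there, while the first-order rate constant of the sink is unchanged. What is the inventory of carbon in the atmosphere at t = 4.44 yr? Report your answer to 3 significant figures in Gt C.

The sink rate constant is k = F₀/M₀ = 190.4/879.1 = 0.2166 yr⁻¹.
Solving dM/dt = F₁ − kM with M(0) = M₀ gives M(t) = F₁/k + (M₀ − F₁/k)·e^(−kt).
F₁/k = 467.2/0.2166 = 2157.1 Gt C; kt = 0.2166 × 4.44 = 0.9616, e^(−kt) = 0.3823.
M(4.44) = 2157.1 + (879.1 − 2157.1) × 0.3823 = 2157.1 − 488.5 = 1668.6 Gt C.

1670 Gt C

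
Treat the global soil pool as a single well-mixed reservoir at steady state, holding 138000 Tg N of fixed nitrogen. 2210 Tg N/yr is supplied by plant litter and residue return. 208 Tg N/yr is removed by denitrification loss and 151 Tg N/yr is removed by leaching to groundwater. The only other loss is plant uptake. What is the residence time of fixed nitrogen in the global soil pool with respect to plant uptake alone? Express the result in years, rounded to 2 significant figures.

At steady state ΣF_in = ΣF_out.
ΣF_in = 2210.0 Tg N/yr.
Plant uptake flux = ΣF_in − (208 + 151) = 2210.0 − 359.0 = 1851 Tg N/yr.
τ = M / F = 138000 / 1851 = 74.55 yr.

75 yr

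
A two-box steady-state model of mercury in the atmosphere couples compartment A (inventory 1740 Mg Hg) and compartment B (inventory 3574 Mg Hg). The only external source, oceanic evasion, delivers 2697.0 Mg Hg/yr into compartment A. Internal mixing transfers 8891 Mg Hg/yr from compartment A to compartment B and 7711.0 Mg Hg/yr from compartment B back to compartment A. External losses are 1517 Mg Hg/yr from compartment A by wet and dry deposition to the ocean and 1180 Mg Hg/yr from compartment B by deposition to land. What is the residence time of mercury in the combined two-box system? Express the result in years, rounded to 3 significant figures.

1.97 yr

For the system as a whole, the A↔B exchange is internal and contributes nothing to the throughput; only the external sinks remove mass.
M_total = 1740 + 3574 = 5314.0 Mg Hg.
ΣF_external_out = 1517 + 1180 = 2697.0 Mg Hg/yr.
τ = M_total / ΣF_ext = 5314.0 / 2697.0 = 1.970 yr.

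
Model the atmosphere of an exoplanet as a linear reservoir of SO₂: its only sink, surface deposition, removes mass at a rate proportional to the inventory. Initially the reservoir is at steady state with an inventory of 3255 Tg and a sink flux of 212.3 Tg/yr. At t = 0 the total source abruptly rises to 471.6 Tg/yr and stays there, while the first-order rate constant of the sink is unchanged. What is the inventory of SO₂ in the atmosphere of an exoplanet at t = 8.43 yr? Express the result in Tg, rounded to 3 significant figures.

4940 Tg

The sink rate constant is k = F₀/M₀ = 212.3/3255 = 0.06522 yr⁻¹.
Solving dM/dt = F₁ − kM with M(0) = M₀ gives M(t) = F₁/k + (M₀ − F₁/k)·e^(−kt).
F₁/k = 471.6/0.06522 = 7230.6 Tg; kt = 0.06522 × 8.43 = 0.5498, e^(−kt) = 0.5770.
M(8.43) = 7230.6 + (3255 − 7230.6) × 0.5770 = 7230.6 − 2294 = 4936.5 Tg.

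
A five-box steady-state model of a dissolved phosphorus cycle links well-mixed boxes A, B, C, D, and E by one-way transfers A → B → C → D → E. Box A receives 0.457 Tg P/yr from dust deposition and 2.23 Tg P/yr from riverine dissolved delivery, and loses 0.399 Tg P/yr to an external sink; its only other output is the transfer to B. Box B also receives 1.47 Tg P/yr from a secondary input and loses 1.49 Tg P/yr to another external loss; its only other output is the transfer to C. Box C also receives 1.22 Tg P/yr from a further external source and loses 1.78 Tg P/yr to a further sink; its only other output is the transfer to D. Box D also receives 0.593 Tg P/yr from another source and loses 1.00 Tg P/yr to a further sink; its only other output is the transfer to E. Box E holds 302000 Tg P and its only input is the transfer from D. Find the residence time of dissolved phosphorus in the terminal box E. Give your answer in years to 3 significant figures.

Box A: F(A→B) = (0.457 + 2.23) − 0.399 = 2.2880 Tg P/yr.
Box B: F(B→C) = (2.2880 + 1.47) − 1.49 = 2.2680 Tg P/yr.
Box C: F(C→D) = (2.2680 + 1.22) − 1.78 = 1.7080 Tg P/yr.
Box D: F(D→E) = (1.7080 + 0.593) − 1.00 = 1.3010 Tg P/yr.
Box E throughput = its input = 1.3010 Tg P/yr; τ = 302000 / 1.3010 = 232100 yr.

232000 yr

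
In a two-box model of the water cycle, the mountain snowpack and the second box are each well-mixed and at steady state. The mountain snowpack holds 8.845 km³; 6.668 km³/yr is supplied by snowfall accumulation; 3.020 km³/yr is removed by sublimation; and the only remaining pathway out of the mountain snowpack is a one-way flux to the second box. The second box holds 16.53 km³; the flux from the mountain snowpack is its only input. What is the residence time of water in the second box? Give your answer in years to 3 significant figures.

Balance the mountain snowpack: ΣF_in = 6.6680 km³/yr.
Flux to the second box = ΣF_in − (3.020) = 3.6480 km³/yr.
At steady state the output of the second box equals its input, 3.6480 km³/yr.
τ = M / F = 16.53 / 3.6480 = 4.531 yr.

4.53 yr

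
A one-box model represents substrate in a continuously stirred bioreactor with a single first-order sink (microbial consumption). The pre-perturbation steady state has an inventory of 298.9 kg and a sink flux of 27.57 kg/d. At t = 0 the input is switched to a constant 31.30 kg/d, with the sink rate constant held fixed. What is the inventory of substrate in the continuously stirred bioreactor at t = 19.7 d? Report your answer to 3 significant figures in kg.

333 kg

τ = M₀/F₀ = 298.9/27.57 = 10.84 d; rate constant k = 1/τ.
New steady state M_∞ = F₁/k = F₁·τ = 31.30 × 10.84 = 339.34 kg.
M(t) = M_∞ + (M₀ − M_∞)·e^(−t/τ); t/τ = 19.7/10.84 = 1.817, so e^(−t/τ) = 0.1625.
M(t) = 339.34 − 40.44 × 0.1625 = 332.77 kg.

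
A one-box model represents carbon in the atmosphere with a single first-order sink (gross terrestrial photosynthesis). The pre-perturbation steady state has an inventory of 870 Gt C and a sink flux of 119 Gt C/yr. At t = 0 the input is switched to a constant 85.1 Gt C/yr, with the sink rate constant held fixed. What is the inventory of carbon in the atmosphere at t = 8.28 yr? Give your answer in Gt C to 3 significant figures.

Residence time τ = M₀/F₀ = 7.311 yr. The eventual steady state is M_∞ = M₀·(F₁/F₀) = 870 × 85.1/119 = 622.16 Gt C.
The anomaly ΔM(t) = M(t) − M_∞ decays as ΔM₀·e^(−t/τ) with ΔM₀ = 870 − 622.16 = 247.8 Gt C.
At t = 8.28 yr, e^(−t/τ) = e^(−1.133) = 0.3222, so ΔM = 79.86 Gt C and M = 622.16 + 79.86 = 702.02 Gt C.

702 Gt C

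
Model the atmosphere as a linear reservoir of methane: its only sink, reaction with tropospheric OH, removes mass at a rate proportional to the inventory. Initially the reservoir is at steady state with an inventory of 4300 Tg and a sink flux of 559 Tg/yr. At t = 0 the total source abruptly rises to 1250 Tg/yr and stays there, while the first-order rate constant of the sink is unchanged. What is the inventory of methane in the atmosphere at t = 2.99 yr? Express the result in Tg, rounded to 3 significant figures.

Residence time τ = M₀/F₀ = 7.692 yr. The eventual steady state is M_∞ = M₀·(F₁/F₀) = 4300 × 1250/559 = 9615.4 Tg.
The anomaly ΔM(t) = M(t) − M_∞ decays as ΔM₀·e^(−t/τ) with ΔM₀ = 4300 − 9615.4 = −5315 Tg.
At t = 2.99 yr, e^(−t/τ) = e^(−0.3887) = 0.6779, so ΔM = −3603 Tg and M = 9615.4 − 3603 = 6011.9 Tg.

6010 Tg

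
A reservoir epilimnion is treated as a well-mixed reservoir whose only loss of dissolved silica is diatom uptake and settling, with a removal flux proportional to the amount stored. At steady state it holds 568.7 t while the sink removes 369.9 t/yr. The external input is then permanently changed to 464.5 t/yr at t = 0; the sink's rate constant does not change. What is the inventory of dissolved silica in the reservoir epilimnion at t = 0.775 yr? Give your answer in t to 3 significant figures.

τ = M₀/F₀ = 568.7/369.9 = 1.537 yr; rate constant k = 1/τ.
New steady state M_∞ = F₁/k = F₁·τ = 464.5 × 1.537 = 714.14 t.
M(t) = M_∞ + (M₀ − M_∞)·e^(−t/τ); t/τ = 0.775/1.537 = 0.5041, so e^(−t/τ) = 0.6041.
M(t) = 714.14 − 145.4 × 0.6041 = 626.29 t.

626 t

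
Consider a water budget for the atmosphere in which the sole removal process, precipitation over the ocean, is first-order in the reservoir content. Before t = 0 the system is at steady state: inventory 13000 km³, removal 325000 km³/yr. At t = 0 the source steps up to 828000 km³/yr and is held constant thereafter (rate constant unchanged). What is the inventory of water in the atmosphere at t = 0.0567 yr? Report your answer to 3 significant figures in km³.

τ = M₀/F₀ = 13000/325000 = 0.04000 yr; rate constant k = 1/τ.
New steady state M_∞ = F₁/k = F₁·τ = 828000 × 0.04000 = 33120 km³.
M(t) = M_∞ + (M₀ − M_∞)·e^(−t/τ); t/τ = 0.0567/0.04000 = 1.417, so e^(−t/τ) = 0.2423.
M(t) = 33120 − 20120 × 0.2423 = 28245 km³.

28200 km³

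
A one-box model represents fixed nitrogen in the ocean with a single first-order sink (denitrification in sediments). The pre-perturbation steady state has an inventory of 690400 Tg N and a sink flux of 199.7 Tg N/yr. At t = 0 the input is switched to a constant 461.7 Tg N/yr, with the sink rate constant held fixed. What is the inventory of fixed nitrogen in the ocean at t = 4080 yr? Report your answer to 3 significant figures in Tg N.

1.32×10^6 Tg N

The sink rate constant is k = F₀/M₀ = 199.7/690400 = 0.0002893 yr⁻¹.
Solving dM/dt = F₁ − kM with M(0) = M₀ gives M(t) = F₁/k + (M₀ − F₁/k)·e^(−kt).
F₁/k = 461.7/0.0002893 = 1.5962×10^6 Tg N; kt = 0.0002893 × 4080 = 1.180, e^(−kt) = 0.3072.
M(4080) = 1.5962×10^6 + (690400 − 1.5962×10^6) × 0.3072 = 1.5962×10^6 − 278300 = 1.3179×10^6 Tg N.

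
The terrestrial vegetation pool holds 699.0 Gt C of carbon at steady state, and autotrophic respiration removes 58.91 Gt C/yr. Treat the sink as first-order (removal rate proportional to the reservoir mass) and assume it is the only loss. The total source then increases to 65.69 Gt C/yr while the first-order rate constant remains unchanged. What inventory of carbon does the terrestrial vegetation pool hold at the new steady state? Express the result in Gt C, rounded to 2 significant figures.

Rate constant k = F/M = 58.91 / 699.0 = 0.08428 yr⁻¹.
At the new steady state, source = k·M_new ⇒ M_new = 65.69 / 0.08428 = 779.4 Gt C.
(Equivalently M_new = M × F_new/F_old = 699.0 × 65.69/58.91.)

780 Gt C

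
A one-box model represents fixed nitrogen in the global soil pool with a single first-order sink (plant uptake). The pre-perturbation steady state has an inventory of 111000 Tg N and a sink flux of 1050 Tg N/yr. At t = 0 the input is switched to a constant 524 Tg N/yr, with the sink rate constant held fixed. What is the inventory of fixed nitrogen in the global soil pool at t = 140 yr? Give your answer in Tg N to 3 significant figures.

The sink rate constant is k = F₀/M₀ = 1050/111000 = 0.009459 yr⁻¹.
Solving dM/dt = F₁ − kM with M(0) = M₀ gives M(t) = F₁/k + (M₀ − F₁/k)·e^(−kt).
F₁/k = 524/0.009459 = 55394 Tg N; kt = 0.009459 × 140 = 1.324, e^(−kt) = 0.2660.
M(140) = 55394 + (111000 − 55394) × 0.2660 = 55394 + 14790 = 70184 Tg N.

70200 Tg N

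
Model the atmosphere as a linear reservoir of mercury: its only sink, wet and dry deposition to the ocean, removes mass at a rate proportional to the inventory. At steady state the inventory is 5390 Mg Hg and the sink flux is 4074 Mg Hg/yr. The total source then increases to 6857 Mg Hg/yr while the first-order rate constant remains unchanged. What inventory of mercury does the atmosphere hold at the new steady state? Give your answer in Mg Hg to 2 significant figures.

9100 Mg Hg

Rate constant k = F/M = 4074 / 5390 = 0.7558 yr⁻¹.
At the new steady state, source = k·M_new ⇒ M_new = 6857 / 0.7558 = 9072 Mg Hg.
(Equivalently M_new = M × F_new/F_old = 5390 × 6857/4074.)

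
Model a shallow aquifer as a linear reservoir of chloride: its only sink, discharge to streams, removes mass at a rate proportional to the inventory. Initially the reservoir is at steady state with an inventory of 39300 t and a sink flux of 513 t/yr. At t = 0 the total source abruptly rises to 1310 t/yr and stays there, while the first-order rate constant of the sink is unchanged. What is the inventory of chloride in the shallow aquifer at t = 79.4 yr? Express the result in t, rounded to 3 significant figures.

Residence time τ = M₀/F₀ = 76.61 yr. The eventual steady state is M_∞ = M₀·(F₁/F₀) = 39300 × 1310/513 = 100360 t.
The anomaly ΔM(t) = M(t) − M_∞ decays as ΔM₀·e^(−t/τ) with ΔM₀ = 39300 − 100360 = −61060 t.
At t = 79.4 yr, e^(−t/τ) = e^(−1.036) = 0.3547, so ΔM = −21660 t and M = 100360 − 21660 = 78699 t.

78700 t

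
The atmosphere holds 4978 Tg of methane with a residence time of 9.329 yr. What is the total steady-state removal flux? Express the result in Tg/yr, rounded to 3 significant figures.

534 Tg/yr

F = M / τ = 4978 / 9.329 = 533.6 Tg/yr.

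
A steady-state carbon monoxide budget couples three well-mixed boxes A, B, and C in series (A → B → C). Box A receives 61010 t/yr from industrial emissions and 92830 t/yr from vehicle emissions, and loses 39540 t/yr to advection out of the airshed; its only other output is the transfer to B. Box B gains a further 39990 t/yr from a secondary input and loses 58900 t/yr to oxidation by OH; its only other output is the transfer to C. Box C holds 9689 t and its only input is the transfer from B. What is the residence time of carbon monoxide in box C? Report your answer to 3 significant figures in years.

Box A: F(A→B) = (61010 + 92830) − 39540 = 114300 t/yr.
Box B: F(B→C) = (114300 + 39990) − 58900 = 95390 t/yr.
Box C throughput = its input = 95390 t/yr; τ = 9689 / 95390 = 0.1016 yr.

0.102 yr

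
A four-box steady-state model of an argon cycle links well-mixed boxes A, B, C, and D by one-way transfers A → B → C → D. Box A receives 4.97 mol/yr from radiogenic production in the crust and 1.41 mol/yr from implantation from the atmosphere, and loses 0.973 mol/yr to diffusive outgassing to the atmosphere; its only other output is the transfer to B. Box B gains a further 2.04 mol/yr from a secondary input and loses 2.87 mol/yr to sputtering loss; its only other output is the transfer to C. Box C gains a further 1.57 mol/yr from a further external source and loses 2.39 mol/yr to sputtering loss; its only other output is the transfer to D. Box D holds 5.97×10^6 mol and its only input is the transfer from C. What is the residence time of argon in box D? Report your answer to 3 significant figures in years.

Box A: F(A→B) = (4.97 + 1.41) − 0.973 = 5.4070 mol/yr.
Box B: F(B→C) = (5.4070 + 2.04) − 2.87 = 4.5770 mol/yr.
Box C: F(C→D) = (4.5770 + 1.57) − 2.39 = 3.7570 mol/yr.
Box D throughput = its input = 3.7570 mol/yr; τ = 5.97×10^6 / 3.7570 = 1.589×10^6 yr.

1.59×10^6 yr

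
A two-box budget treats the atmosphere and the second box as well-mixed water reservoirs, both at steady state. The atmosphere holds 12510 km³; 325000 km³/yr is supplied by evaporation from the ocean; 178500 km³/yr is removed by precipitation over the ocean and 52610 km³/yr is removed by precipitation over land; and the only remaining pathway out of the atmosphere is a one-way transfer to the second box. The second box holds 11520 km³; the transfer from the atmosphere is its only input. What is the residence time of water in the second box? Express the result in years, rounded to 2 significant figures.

0.12 yr

Balance the atmosphere: ΣF_in = 325000 km³/yr.
Transfer to the second box = ΣF_in − (178500 + 52610) = 93890 km³/yr.
At steady state the output of the second box equals its input, 93890 km³/yr.
τ = M / F = 11520 / 93890 = 0.1227 yr.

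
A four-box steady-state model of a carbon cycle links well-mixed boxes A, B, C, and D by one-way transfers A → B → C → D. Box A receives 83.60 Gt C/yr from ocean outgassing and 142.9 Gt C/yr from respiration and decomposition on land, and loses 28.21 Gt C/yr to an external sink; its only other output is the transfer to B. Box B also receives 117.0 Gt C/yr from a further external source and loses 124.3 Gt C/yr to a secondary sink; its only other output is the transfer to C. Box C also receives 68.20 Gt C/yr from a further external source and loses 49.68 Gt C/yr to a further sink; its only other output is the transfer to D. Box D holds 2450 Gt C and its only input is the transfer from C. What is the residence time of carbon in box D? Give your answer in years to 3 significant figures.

Box A: F(A→B) = (83.60 + 142.9) − 28.21 = 198.29 Gt C/yr.
Box B: F(B→C) = (198.29 + 117.0) − 124.3 = 190.99 Gt C/yr.
Box C: F(C→D) = (190.99 + 68.20) − 49.68 = 209.51 Gt C/yr.
Box D throughput = its input = 209.51 Gt C/yr; τ = 2450 / 209.51 = 11.69 yr.

11.7 yr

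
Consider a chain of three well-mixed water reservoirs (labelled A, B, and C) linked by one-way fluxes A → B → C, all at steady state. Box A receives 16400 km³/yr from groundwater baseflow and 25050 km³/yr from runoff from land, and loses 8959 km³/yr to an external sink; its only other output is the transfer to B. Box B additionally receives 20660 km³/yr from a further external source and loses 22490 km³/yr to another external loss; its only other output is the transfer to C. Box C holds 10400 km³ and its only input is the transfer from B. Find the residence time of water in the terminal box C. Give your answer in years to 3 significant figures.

0.339 yr

Box A: F(A→B) = (16400 + 25050) − 8959 = 32491 km³/yr.
Box B: F(B→C) = (32491 + 20660) − 22490 = 30661 km³/yr.
Box C throughput = its input = 30661 km³/yr; τ = 10400 / 30661 = 0.3392 yr.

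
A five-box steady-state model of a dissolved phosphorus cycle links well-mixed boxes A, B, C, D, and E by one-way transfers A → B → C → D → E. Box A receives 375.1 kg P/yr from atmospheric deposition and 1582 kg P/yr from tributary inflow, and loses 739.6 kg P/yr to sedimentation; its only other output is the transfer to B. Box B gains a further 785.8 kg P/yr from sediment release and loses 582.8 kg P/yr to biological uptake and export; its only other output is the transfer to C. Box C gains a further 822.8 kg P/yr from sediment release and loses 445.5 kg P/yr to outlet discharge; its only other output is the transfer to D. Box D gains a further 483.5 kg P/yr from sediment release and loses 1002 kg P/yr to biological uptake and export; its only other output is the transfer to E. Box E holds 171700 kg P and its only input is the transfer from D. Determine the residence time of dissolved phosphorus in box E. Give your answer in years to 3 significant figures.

134 yr

Box A: F(A→B) = (375.1 + 1582) − 739.6 = 1217.5 kg P/yr.
Box B: F(B→C) = (1217.5 + 785.8) − 582.8 = 1420.5 kg P/yr.
Box C: F(C→D) = (1420.5 + 822.8) − 445.5 = 1797.8 kg P/yr.
Box D: F(D→E) = (1797.8 + 483.5) − 1002 = 1279.3 kg P/yr.
Box E throughput = its input = 1279.3 kg P/yr; τ = 171700 / 1279.3 = 134.2 yr.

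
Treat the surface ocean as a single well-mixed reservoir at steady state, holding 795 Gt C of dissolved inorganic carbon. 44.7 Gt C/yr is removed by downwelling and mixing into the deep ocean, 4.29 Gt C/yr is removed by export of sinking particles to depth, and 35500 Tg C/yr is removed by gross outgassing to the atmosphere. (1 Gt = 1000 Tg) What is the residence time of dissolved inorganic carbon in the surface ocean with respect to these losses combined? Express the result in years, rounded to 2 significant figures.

Convert the gross outgassing to the atmosphere flux: 35500 Tg C/yr = 35.50 Gt C/yr.
Total removal = 44.70 + 4.290 + 35.50 = 84.490 Gt C/yr.
τ = M / ΣF_out = 795 / 84.490 = 9.409 yr.

9.4 yr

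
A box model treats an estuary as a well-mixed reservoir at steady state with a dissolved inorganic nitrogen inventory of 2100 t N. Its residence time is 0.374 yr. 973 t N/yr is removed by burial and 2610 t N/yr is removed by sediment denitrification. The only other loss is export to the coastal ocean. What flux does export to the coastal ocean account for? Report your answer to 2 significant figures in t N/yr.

2000 t N/yr

Total removal F = M/τ = 2100 / 0.374 = 5615 t N/yr.
Export to the coastal ocean = F − (973 + 2610) = 5615 − 3583 = 2032 t N/yr.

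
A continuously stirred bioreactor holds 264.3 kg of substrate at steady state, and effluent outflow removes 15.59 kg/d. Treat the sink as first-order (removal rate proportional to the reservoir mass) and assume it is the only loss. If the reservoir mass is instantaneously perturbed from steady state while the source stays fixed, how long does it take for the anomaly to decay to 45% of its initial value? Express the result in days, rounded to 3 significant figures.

13.5 d

For a linear reservoir the anomaly decays as exp(−t/τ) with τ = M/F = 264.3/15.59 = 16.95 d.
exp(−t/τ) = 0.45 ⇒ t = −τ ln(0.45) = 16.95 × 0.7985 = 13.54 d.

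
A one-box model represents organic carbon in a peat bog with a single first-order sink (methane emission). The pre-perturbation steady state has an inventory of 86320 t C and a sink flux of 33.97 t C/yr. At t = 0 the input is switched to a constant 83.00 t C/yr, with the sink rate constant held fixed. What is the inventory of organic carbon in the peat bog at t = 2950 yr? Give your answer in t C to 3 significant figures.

172000 t C

Residence time τ = M₀/F₀ = 2541 yr. The eventual steady state is M_∞ = M₀·(F₁/F₀) = 86320 × 83.00/33.97 = 210910 t C.
The anomaly ΔM(t) = M(t) − M_∞ decays as ΔM₀·e^(−t/τ) with ΔM₀ = 86320 − 210910 = −124600 t C.
At t = 2950 yr, e^(−t/τ) = e^(−1.161) = 0.3132, so ΔM = −39020 t C and M = 210910 − 39020 = 171890 t C.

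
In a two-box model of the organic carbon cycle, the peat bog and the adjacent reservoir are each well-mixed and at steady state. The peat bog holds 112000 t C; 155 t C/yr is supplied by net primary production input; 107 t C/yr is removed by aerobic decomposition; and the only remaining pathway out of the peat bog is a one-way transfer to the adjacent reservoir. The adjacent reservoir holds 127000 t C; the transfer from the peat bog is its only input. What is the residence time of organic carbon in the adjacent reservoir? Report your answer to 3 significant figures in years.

Balance the peat bog: ΣF_in = 155.00 t C/yr.
Transfer to the adjacent reservoir = ΣF_in − (107) = 48.000 t C/yr.
At steady state the output of the adjacent reservoir equals its input, 48.000 t C/yr.
τ = M / F = 127000 / 48.000 = 2646 yr.

2650 yr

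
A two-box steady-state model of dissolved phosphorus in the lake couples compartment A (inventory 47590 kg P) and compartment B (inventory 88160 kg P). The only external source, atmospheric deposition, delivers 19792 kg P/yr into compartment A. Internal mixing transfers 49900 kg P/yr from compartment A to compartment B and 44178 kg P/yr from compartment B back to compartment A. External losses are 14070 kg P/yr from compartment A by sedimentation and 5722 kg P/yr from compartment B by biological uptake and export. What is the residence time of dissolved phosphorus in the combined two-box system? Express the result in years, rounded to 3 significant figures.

For the system as a whole, the A↔B exchange is internal and contributes nothing to the throughput; only the external sinks remove mass.
M_total = 47590 + 88160 = 135750 kg P.
ΣF_external_out = 14070 + 5722 = 19792 kg P/yr.
τ = M_total / ΣF_ext = 135750 / 19792 = 6.859 yr.

6.86 yr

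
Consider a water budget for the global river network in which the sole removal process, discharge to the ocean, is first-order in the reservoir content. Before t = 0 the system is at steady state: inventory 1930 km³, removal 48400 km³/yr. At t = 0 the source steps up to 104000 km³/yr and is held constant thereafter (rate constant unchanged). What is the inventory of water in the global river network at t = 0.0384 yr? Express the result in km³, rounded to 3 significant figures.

Residence time τ = M₀/F₀ = 0.03988 yr. The eventual steady state is M_∞ = M₀·(F₁/F₀) = 1930 × 104000/48400 = 4147.1 km³.
The anomaly ΔM(t) = M(t) − M_∞ decays as ΔM₀·e^(−t/τ) with ΔM₀ = 1930 − 4147.1 = −2217 km³.
At t = 0.0384 yr, e^(−t/τ) = e^(−0.9630) = 0.3818, so ΔM = −846.4 km³ and M = 4147.1 − 846.4 = 3300.7 km³.

3300 km³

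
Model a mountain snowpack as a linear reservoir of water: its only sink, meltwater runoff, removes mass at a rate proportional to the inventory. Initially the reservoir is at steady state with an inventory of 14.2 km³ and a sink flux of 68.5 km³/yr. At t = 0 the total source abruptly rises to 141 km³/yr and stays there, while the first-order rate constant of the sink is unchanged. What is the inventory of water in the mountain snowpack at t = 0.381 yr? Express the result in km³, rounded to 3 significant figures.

26.8 km³

τ = M₀/F₀ = 14.2/68.5 = 0.2073 yr; rate constant k = 1/τ.
New steady state M_∞ = F₁/k = F₁·τ = 141 × 0.2073 = 29.229 km³.
M(t) = M_∞ + (M₀ − M_∞)·e^(−t/τ); t/τ = 0.381/0.2073 = 1.838, so e^(−t/τ) = 0.1591.
M(t) = 29.229 − 15.03 × 0.1591 = 26.837 km³.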